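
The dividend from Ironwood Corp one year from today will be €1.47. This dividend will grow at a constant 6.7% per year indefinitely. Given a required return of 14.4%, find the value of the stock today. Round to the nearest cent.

€19.09

Growing perpetuity: P = D₁ / (r − g) = €1.4700 / (0.144 − 0.067) = €19.09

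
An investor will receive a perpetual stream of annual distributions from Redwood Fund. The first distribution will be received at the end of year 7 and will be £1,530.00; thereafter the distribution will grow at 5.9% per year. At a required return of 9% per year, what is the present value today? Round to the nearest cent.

£29428.68

Value at end of year 6: C₁ / (r − g) = £1,530.00 / (0.09 − 0.059) = £49,354.8387
Discount to today: PV = £49,354.8387 / (1 + 0.09)^6 = £49,354.8387 / 1.677100 = £29,428.68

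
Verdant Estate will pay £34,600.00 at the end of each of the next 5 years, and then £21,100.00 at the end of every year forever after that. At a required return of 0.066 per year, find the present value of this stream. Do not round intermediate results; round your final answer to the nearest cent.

PV of 5-year annuity: £34,600.00 × [1 − (1+0.066)^−5] / 0.066 = 143399.28196
Perpetuity value at year 5: £21,100.00 / 0.066 = 319696.96970
PV of perpetuity: 319696.96970 / (1+0.066)^5 = 232248.27463
Total PV = 143399.28196 + 232248.27463 = 375647.55659

£375647.56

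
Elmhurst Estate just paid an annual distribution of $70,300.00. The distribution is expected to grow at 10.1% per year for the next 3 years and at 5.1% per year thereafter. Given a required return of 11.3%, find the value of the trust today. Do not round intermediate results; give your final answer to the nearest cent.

$1359951.87

D_1 = 77400.30000
D_2 = 85217.73030
D_3 = 93824.72106
Terminal value at year 3: TV = D_3×(1+g_2)/(r−g_2) = 98609.78183/0.062 = 1590480.35217
P_0 = D_1/(1+r)^1 + D_2/(1+r)^2 + D_3/(1+r)^3 + TV/(1+r)^3
    = 69542.04852 + 68792.26902 + 68050.57340 + 1153566.97805 = 1359951.86898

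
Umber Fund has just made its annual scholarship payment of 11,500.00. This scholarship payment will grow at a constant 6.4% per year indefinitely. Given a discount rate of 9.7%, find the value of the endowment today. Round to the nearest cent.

370787.88

D₁ = D₀ × (1 + g) = 11,500.00 × 1.064 = 12,236.0000
Growing perpetuity: P = D₁ / (r − g) = 12,236.0000 / (0.097 − 0.064) = 370,787.88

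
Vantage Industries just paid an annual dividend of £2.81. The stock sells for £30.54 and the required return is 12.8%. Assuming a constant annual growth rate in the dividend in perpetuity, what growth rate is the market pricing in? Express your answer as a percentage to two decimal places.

3.30%

P = D₀(1+g)/(r−g) ⇒ P(r−g) = D₀(1+g) ⇒ g(P+D₀) = P·r − D₀
g = (P·r − D₀)/(P + D₀) = (£30.54×0.128 − £2.81) / (£30.54 + £2.81) = 0.032957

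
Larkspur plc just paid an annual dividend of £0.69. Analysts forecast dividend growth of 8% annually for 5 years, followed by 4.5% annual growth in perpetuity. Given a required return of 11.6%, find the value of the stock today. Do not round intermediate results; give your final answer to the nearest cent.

£11.75

D_1 = 0.74520
D_2 = 0.80482
D_3 = 0.86920
D_4 = 0.93874
D_5 = 1.01384
Terminal value at year 5: TV = D_5×(1+g_2)/(r−g_2) = 1.05946/0.071 = 14.92196
P_0 = D_1/(1+r)^1 + D_2/(1+r)^2 + D_3/(1+r)^3 + D_4/(1+r)^4 + D_5/(1+r)^5 + TV/(1+r)^5
    = 0.66774 + 0.64620 + 0.62536 + 0.60518 + 0.58566 + 8.61995 = 11.75010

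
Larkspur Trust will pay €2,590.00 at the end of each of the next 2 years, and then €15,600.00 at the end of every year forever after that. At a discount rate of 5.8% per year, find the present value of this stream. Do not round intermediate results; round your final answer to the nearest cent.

PV of 2-year annuity: €2,590.00 × [1 − (1+0.058)^−2] / 0.058 = 4761.82904
Perpetuity value at year 2: €15,600.00 / 0.058 = 268965.51724
PV of perpetuity: 268965.51724 / (1+0.058)^2 = 240284.23037
Total PV = 4761.82904 + 240284.23037 = 245046.05941

€245046.06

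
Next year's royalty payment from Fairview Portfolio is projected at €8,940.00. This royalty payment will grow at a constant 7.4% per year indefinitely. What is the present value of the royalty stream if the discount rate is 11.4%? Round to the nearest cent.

Growing perpetuity: P = D₁ / (r − g) = €8,940.0000 / (0.114 − 0.074) = €223,500.00

€223500.00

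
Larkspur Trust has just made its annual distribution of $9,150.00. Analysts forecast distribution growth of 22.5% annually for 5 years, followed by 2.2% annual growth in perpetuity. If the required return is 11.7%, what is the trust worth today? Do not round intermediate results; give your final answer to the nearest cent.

D_1 = 11208.75000
D_2 = 13730.71875
D_3 = 16820.13047
D_4 = 20604.65982
D_5 = 25240.70828
Terminal value at year 5: TV = D_5×(1+g_2)/(r−g_2) = 25796.00387/0.095 = 271536.88281
P_0 = D_1/(1+r)^1 + D_2/(1+r)^2 + D_3/(1+r)^3 + D_4/(1+r)^4 + D_5/(1+r)^5 + TV/(1+r)^5
    = 10034.69114 + 11004.92090 + 12068.95980 + 13235.87803 + 14515.62273 + 156157.54133 = 217017.61393

$217017.61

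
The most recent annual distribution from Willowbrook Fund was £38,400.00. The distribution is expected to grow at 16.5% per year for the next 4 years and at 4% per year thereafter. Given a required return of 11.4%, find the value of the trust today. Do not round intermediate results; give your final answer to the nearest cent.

£817502.62

D_1 = 44736.00000
D_2 = 52117.44000
D_3 = 60716.81760
D_4 = 70735.09250
Terminal value at year 4: TV = D_4×(1+g_2)/(r−g_2) = 73564.49620/0.074 = 994114.81357
P_0 = D_1/(1+r)^1 + D_2/(1+r)^2 + D_3/(1+r)^3 + D_4/(1+r)^4 + TV/(1+r)^4
    = 40157.98923 + 41996.46091 + 43919.09960 + 45929.75856 + 645499.30950 = 817502.61780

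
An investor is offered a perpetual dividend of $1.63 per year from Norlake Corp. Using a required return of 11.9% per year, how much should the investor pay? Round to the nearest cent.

Level perpetuity: PV = C / r = $1.63 / 0.119 = $13.70

$13.70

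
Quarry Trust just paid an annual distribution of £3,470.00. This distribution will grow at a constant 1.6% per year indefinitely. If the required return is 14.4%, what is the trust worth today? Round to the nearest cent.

D₁ = D₀ × (1 + g) = £3,470.00 × 1.016 = £3,525.5200
Growing perpetuity: P = D₁ / (r − g) = £3,525.5200 / (0.144 − 0.016) = £27,543.13

£27543.13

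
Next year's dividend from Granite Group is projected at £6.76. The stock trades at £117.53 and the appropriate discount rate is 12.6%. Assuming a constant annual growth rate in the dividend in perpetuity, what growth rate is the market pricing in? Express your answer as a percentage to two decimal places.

6.85%

P = D₁/(r−g) ⇒ g = r − D₁/P = 0.126 − £6.76/£117.53 = 0.068483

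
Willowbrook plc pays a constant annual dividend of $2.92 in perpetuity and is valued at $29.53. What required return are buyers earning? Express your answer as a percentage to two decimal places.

9.89%

P = C/r ⇒ r = C/P = $2.92/$29.53 = 0.098882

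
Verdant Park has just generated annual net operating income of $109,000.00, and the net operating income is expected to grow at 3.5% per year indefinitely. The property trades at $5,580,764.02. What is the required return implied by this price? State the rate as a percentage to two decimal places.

5.52%

D₁ = $109,000.00 × 1.035 = $112,815.0000
P = D₁/(r − g) ⇒ r = D₁/P + g = $112,815.0000/$5,580,764.02 + 0.035 = 0.020215 + 0.035 = 0.055215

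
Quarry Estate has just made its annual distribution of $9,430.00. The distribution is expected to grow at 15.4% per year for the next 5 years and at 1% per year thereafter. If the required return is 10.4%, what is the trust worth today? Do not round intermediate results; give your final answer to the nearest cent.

D_1 = 10882.22000
D_2 = 12558.08188
D_3 = 14492.02649
D_4 = 16723.79857
D_5 = 19299.26355
Terminal value at year 5: TV = D_5×(1+g_2)/(r−g_2) = 19492.25618/0.094 = 207364.42749
P_0 = D_1/(1+r)^1 + D_2/(1+r)^2 + D_3/(1+r)^3 + D_4/(1+r)^4 + D_5/(1+r)^5 + TV/(1+r)^5
    = 9857.08333 + 10303.50921 + 10770.15365 + 11257.93235 + 11767.80247 + 126441.28186 = 180397.76286

$180397.76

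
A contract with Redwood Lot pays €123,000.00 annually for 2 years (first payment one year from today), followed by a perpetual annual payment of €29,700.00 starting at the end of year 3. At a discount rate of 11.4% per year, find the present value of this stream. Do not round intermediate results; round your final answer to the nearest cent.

PV of 2-year annuity: €123,000.00 × [1 − (1+0.114)^−2] / 0.114 = 209526.86391
Perpetuity value at year 2: €29,700.00 / 0.114 = 260526.31579
PV of perpetuity: 260526.31579 / (1+0.114)^2 = 209933.24377
Total PV = 209526.86391 + 209933.24377 = 419460.10768

€419460.11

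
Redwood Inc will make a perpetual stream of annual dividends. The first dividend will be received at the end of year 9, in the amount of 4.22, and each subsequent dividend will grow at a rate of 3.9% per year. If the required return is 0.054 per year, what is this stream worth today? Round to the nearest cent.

Value at end of year 8: C₁ / (r − g) = 4.22 / (0.054 − 0.039) = 281.3333
Discount to today: PV = 281.3333 / (1 + 0.054)^8 = 281.3333 / 1.523088 = 184.71

184.71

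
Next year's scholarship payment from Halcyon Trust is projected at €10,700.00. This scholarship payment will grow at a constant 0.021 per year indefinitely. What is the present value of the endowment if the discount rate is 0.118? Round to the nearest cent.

Growing perpetuity: P = D₁ / (r − g) = €10,700.0000 / (0.118 − 0.021) = €110,309.28

€110309.28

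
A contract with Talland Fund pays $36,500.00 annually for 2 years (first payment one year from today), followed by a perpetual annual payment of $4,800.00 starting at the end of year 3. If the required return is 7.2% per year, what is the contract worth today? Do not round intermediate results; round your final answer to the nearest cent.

PV of 2-year annuity: $36,500.00 × [1 − (1+0.072)^−2] / 0.072 = 65810.17487
Perpetuity value at year 2: $4,800.00 / 0.072 = 66666.66667
PV of perpetuity: 66666.66667 / (1+0.072)^2 = 58012.17792
Total PV = 65810.17487 + 58012.17792 = 123822.35279

$123822.35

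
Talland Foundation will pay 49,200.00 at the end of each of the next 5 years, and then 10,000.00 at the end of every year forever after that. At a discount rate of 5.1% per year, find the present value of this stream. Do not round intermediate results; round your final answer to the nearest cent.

365325.79

PV of 5-year annuity: 49,200.00 × [1 − (1+0.051)^−5] / 0.051 = 212422.71133
Perpetuity value at year 5: 10,000.00 / 0.051 = 196078.43137
PV of perpetuity: 196078.43137 / (1+0.051)^5 = 152903.08354
Total PV = 212422.71133 + 152903.08354 = 365325.79487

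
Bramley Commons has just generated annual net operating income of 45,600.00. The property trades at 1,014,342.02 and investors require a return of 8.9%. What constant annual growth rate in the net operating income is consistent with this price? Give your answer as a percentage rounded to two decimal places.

4.21%

P = D₀(1+g)/(r−g) ⇒ P(r−g) = D₀(1+g) ⇒ g(P+D₀) = P·r − D₀
g = (P·r − D₀)/(P + D₀) = (1,014,342.02×0.089 − 45,600.00) / (1,014,342.02 + 45,600.00) = 0.042150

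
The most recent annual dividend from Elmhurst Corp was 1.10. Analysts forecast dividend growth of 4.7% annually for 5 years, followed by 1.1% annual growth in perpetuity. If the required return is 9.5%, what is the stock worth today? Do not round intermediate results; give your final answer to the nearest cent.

15.40

D_1 = 1.15170
D_2 = 1.20583
D_3 = 1.26250
D_4 = 1.32184
D_5 = 1.38397
Terminal value at year 5: TV = D_5×(1+g_2)/(r−g_2) = 1.39919/0.084 = 16.65705
P_0 = D_1/(1+r)^1 + D_2/(1+r)^2 + D_3/(1+r)^3 + D_4/(1+r)^4 + D_5/(1+r)^5 + TV/(1+r)^5
    = 1.05178 + 1.00568 + 0.96159 + 0.91944 + 0.87913 + 10.58102 = 15.39864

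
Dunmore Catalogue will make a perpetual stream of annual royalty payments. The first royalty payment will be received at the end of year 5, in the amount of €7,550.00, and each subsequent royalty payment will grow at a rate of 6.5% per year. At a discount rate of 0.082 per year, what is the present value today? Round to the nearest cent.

Value at end of year 4: C₁ / (r − g) = €7,550.00 / (0.082 − 0.065) = €444,117.6471
Discount to today: PV = €444,117.6471 / (1 + 0.082)^4 = €444,117.6471 / 1.370595 = €324,032.81

€324032.81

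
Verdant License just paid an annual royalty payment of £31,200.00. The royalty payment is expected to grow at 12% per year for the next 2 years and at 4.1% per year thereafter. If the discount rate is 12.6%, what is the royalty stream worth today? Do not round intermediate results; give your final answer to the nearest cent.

£439949.01

D_1 = 34944.00000
D_2 = 39137.28000
Terminal value at year 2: TV = D_2×(1+g_2)/(r−g_2) = 40741.90848/0.085 = 479316.57035
P_0 = D_1/(1+r)^1 + D_2/(1+r)^2 + TV/(1+r)^2
    = 31033.74778 + 30868.38145 + 378046.88341 = 439949.01264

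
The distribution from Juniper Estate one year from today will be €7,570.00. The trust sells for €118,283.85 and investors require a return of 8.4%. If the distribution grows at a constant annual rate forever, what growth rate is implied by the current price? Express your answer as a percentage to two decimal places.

P = D₁/(r−g) ⇒ g = r − D₁/P = 0.084 − €7,570.00/€118,283.85 = 0.020001

2.00%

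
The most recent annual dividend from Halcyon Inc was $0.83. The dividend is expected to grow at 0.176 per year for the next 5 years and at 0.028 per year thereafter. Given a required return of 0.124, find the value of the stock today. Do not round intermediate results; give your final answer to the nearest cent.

D_1 = 0.97608
D_2 = 1.14787
D_3 = 1.34990
D_4 = 1.58748
D_5 = 1.86687
Terminal value at year 5: TV = D_5×(1+g_2)/(r−g_2) = 1.91915/0.096 = 19.99109
P_0 = D_1/(1+r)^1 + D_2/(1+r)^2 + D_3/(1+r)^3 + D_4/(1+r)^4 + D_5/(1+r)^5 + TV/(1+r)^5
    = 0.86840 + 0.90857 + 0.95061 + 0.99459 + 1.04060 + 11.14307 = 15.90584

$15.91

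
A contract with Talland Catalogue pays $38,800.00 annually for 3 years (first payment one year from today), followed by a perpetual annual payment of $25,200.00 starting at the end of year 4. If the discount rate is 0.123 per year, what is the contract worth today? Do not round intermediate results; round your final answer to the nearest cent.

$237375.29

PV of 3-year annuity: $38,800.00 × [1 − (1+0.123)^−3] / 0.123 = 92712.72936
Perpetuity value at year 3: $25,200.00 / 0.123 = 204878.04878
PV of perpetuity: 204878.04878 / (1+0.123)^3 = 144662.56476
Total PV = 92712.72936 + 144662.56476 = 237375.29412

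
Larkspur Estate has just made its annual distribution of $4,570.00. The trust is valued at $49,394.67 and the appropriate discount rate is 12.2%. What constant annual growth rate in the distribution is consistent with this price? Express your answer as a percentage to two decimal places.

P = D₀(1+g)/(r−g) ⇒ P(r−g) = D₀(1+g) ⇒ g(P+D₀) = P·r − D₀
g = (P·r − D₀)/(P + D₀) = ($49,394.67×0.122 − $4,570.00) / ($49,394.67 + $4,570.00) = 0.026983

2.70%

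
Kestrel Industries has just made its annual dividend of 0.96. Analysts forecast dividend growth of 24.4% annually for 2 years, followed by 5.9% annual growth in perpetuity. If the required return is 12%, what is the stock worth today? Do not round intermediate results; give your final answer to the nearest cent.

D_1 = 1.19424
D_2 = 1.48563
Terminal value at year 2: TV = D_2×(1+g_2)/(r−g_2) = 1.57329/0.061 = 25.79159
P_0 = D_1/(1+r)^1 + D_2/(1+r)^2 + TV/(1+r)^2
    = 1.06629 + 1.18434 + 20.56090 = 22.81152

22.81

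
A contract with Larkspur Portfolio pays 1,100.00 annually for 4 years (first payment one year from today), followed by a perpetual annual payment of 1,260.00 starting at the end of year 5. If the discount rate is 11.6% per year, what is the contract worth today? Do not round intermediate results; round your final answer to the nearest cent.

10371.97

PV of 4-year annuity: 1,100.00 × [1 − (1+0.116)^−4] / 0.116 = 3369.42753
Perpetuity value at year 4: 1,260.00 / 0.116 = 10862.06897
PV of perpetuity: 10862.06897 / (1+0.116)^4 = 7002.54289
Total PV = 3369.42753 + 7002.54289 = 10371.97042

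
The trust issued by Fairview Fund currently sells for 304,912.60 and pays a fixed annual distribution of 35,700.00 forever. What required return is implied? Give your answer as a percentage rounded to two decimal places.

P = C/r ⇒ r = C/P = 35,700.00/304,912.60 = 0.117083

11.71%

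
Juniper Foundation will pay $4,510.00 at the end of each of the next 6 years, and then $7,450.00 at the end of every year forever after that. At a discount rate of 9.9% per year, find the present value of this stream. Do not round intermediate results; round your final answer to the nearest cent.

PV of 6-year annuity: $4,510.00 × [1 − (1+0.099)^−6] / 0.099 = 19699.92148
Perpetuity value at year 6: $7,450.00 / 0.099 = 75252.52525
PV of perpetuity: 75252.52525 / (1+0.099)^6 = 42710.52636
Total PV = 19699.92148 + 42710.52636 = 62410.44784

$62410.45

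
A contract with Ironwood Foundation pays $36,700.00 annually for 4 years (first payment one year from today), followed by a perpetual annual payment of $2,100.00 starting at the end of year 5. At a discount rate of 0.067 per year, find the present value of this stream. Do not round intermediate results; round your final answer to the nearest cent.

PV of 4-year annuity: $36,700.00 × [1 − (1+0.067)^−4] / 0.067 = 125157.21304
Perpetuity value at year 4: $2,100.00 / 0.067 = 31343.28358
PV of perpetuity: 31343.28358 / (1+0.067)^4 = 24181.69918
Total PV = 125157.21304 + 24181.69918 = 149338.91222

$149338.91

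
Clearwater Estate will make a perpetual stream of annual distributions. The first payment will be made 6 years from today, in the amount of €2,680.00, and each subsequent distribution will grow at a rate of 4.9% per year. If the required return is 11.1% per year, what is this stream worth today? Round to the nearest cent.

€25537.17

Value at end of year 5: C₁ / (r − g) = €2,680.00 / (0.111 − 0.049) = €43,225.8065
Discount to today: PV = €43,225.8065 / (1 + 0.111)^5 = €43,225.8065 / 1.692662 = €25,537.17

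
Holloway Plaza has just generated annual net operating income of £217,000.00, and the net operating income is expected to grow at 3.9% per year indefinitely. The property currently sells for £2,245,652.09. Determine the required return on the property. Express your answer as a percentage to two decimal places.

13.94%

D₁ = £217,000.00 × 1.039 = £225,463.0000
P = D₁/(r − g) ⇒ r = D₁/P + g = £225,463.0000/£2,245,652.09 + 0.039 = 0.100400 + 0.039 = 0.139400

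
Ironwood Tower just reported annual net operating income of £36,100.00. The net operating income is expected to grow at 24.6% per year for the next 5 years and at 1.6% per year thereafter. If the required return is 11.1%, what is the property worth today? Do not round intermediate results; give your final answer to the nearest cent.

D_1 = 44980.60000
D_2 = 56045.82760
D_3 = 69833.10119
D_4 = 87012.04408
D_5 = 108417.00693
Terminal value at year 5: TV = D_5×(1+g_2)/(r−g_2) = 110151.67904/0.095 = 1159491.35829
P_0 = D_1/(1+r)^1 + D_2/(1+r)^2 + D_3/(1+r)^3 + D_4/(1+r)^4 + D_5/(1+r)^5 + TV/(1+r)^5
    = 40486.58866 + 45406.20114 + 50923.60632 + 57111.44327 + 64051.17760 + 685010.48891 = 942989.50591

£942989.51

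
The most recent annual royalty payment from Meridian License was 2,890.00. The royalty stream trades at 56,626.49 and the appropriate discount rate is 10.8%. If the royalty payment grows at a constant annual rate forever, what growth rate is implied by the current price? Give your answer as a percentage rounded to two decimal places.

P = D₀(1+g)/(r−g) ⇒ P(r−g) = D₀(1+g) ⇒ g(P+D₀) = P·r − D₀
g = (P·r − D₀)/(P + D₀) = (56,626.49×0.108 − 2,890.00) / (56,626.49 + 2,890.00) = 0.054198

5.42%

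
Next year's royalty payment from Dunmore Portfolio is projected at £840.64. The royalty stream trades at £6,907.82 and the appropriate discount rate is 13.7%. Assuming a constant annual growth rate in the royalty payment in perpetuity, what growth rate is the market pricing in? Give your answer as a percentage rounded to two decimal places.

1.53%

P = D₁/(r−g) ⇒ g = r − D₁/P = 0.137 − £840.64/£6,907.82 = 0.015306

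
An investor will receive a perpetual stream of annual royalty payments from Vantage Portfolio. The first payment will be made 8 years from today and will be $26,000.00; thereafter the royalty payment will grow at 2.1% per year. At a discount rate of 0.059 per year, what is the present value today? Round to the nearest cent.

Value at end of year 7: C₁ / (r − g) = $26,000.00 / (0.059 − 0.021) = $684,210.5263
Discount to today: PV = $684,210.5263 / (1 + 0.059)^7 = $684,210.5263 / 1.493729 = $458,055.42

$458055.42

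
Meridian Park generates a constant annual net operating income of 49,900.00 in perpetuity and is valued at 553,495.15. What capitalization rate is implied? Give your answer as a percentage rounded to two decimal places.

9.02%

P = C/r ⇒ r = C/P = 49,900.00/553,495.15 = 0.090154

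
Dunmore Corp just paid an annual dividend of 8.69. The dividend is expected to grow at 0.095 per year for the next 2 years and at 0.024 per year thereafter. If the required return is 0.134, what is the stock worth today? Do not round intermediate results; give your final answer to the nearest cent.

D_1 = 9.51555
D_2 = 10.41953
Terminal value at year 2: TV = D_2×(1+g_2)/(r−g_2) = 10.66960/0.11 = 96.99633
P_0 = D_1/(1+r)^1 + D_2/(1+r)^2 + TV/(1+r)^2
    = 8.39114 + 8.10255 + 75.42741 = 91.92110

91.92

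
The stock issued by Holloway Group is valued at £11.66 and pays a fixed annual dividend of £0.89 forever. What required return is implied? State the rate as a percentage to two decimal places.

P = C/r ⇒ r = C/P = £0.89/£11.66 = 0.076329

7.63%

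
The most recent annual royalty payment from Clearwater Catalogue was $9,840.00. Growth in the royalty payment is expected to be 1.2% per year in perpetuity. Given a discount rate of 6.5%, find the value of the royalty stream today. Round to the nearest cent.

D₁ = D₀ × (1 + g) = $9,840.00 × 1.012 = $9,958.0800
Growing perpetuity: P = D₁ / (r − g) = $9,958.0800 / (0.065 − 0.012) = $187,888.30

$187888.30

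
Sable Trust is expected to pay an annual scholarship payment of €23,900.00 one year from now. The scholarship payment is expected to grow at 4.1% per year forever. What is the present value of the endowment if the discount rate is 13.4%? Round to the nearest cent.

€256989.25

Growing perpetuity: P = D₁ / (r − g) = €23,900.0000 / (0.134 − 0.041) = €256,989.25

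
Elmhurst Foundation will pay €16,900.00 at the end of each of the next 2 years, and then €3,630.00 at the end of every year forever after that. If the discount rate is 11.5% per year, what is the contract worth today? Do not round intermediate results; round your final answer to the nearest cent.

PV of 2-year annuity: €16,900.00 × [1 − (1+0.115)^−2] / 0.115 = 28750.62841
Perpetuity value at year 2: €3,630.00 / 0.115 = 31565.21739
PV of perpetuity: 31565.21739 / (1+0.115)^2 = 25389.78656
Total PV = 28750.62841 + 25389.78656 = 54140.41496

€54140.41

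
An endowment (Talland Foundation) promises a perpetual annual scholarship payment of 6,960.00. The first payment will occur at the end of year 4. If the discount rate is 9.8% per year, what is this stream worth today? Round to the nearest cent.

53650.79

Value at end of year 3: C / r = 6,960.00 / 0.098 = 71,020.4082
Discount to today: PV = 71,020.4082 / (1 + 0.098)^3 = 71,020.4082 / 1.323753 = 53,650.79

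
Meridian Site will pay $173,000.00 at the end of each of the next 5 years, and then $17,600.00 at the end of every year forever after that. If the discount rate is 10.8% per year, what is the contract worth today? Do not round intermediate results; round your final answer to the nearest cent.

$740206.68

PV of 5-year annuity: $173,000.00 × [1 − (1+0.108)^−5] / 0.108 = 642620.10083
Perpetuity value at year 5: $17,600.00 / 0.108 = 162962.96296
PV of perpetuity: 162962.96296 / (1+0.108)^5 = 97586.58276
Total PV = 642620.10083 + 97586.58276 = 740206.68359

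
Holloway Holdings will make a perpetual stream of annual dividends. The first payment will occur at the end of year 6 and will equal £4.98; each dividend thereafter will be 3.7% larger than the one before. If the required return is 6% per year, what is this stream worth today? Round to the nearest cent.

£161.80

Value at end of year 5: C₁ / (r − g) = £4.98 / (0.06 − 0.037) = £216.5217
Discount to today: PV = £216.5217 / (1 + 0.06)^5 = £216.5217 / 1.338226 = £161.80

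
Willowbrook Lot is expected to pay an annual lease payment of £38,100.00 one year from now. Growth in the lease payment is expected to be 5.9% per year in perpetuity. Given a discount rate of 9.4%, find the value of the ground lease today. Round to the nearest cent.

£1088571.43

Growing perpetuity: P = D₁ / (r − g) = £38,100.0000 / (0.094 − 0.059) = £1,088,571.43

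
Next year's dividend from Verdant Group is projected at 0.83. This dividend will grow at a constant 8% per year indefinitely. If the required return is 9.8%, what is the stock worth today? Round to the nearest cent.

Growing perpetuity: P = D₁ / (r − g) = 0.8300 / (0.098 − 0.08) = 46.11

46.11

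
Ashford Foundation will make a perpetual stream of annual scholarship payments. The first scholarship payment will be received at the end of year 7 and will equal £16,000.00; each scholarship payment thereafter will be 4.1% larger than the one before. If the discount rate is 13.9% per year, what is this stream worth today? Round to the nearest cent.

Value at end of year 6: C₁ / (r − g) = £16,000.00 / (0.139 − 0.041) = £163,265.3061
Discount to today: PV = £163,265.3061 / (1 + 0.139)^6 = £163,265.3061 / 2.183445 = £74,774.16

£74774.16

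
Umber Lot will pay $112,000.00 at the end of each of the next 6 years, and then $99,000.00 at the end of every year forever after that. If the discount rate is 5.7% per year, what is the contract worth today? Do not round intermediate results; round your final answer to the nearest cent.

PV of 6-year annuity: $112,000.00 × [1 − (1+0.057)^−6] / 0.057 = 555969.86646
Perpetuity value at year 6: $99,000.00 / 0.057 = 1736842.10526
PV of perpetuity: 1736842.10526 / (1+0.057)^6 = 1245404.45545
Total PV = 555969.86646 + 1245404.45545 = 1801374.32191

$1801374.32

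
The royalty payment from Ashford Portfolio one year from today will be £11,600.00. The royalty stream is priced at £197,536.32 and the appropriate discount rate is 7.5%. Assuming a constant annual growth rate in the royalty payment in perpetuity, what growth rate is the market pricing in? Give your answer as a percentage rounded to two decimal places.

1.63%

P = D₁/(r−g) ⇒ g = r − D₁/P = 0.075 − £11,600.00/£197,536.32 = 0.016277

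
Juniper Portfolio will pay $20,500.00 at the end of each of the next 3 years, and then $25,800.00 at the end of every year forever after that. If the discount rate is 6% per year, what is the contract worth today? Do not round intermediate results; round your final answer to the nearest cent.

PV of 3-year annuity: $20,500.00 × [1 − (1+0.06)^−3] / 0.06 = 54796.74496
Perpetuity value at year 3: $25,800.00 / 0.06 = 430000.00000
PV of perpetuity: 430000.00000 / (1+0.06)^3 = 361036.29170
Total PV = 54796.74496 + 361036.29170 = 415833.03667

$415833.04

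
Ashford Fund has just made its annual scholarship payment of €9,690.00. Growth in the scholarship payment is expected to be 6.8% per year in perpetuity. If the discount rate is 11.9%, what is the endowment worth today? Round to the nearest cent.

€202920.00

D₁ = D₀ × (1 + g) = €9,690.00 × 1.068 = €10,348.9200
Growing perpetuity: P = D₁ / (r − g) = €10,348.9200 / (0.119 − 0.068) = €202,920.00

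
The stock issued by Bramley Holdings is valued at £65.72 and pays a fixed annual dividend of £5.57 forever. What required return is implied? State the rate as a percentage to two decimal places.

8.48%

P = C/r ⇒ r = C/P = £5.57/£65.72 = 0.084753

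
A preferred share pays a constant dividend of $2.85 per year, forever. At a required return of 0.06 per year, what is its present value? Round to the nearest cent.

Level perpetuity: PV = C / r = $2.85 / 0.06 = $47.50

$47.50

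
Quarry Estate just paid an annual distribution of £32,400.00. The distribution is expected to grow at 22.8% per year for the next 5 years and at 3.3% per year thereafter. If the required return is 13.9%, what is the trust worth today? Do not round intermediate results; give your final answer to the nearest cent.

D_1 = 39787.20000
D_2 = 48858.68160
D_3 = 59998.46100
D_4 = 73678.11011
D_5 = 90476.71922
Terminal value at year 5: TV = D_5×(1+g_2)/(r−g_2) = 93462.45095/0.106 = 881721.23542
P_0 = D_1/(1+r)^1 + D_2/(1+r)^2 + D_3/(1+r)^3 + D_4/(1+r)^4 + D_5/(1+r)^5 + TV/(1+r)^5
    = 34931.69447 + 37661.21230 + 40604.01115 + 43776.75654 + 47197.41618 + 459952.17841 = 664123.26905

£664123.27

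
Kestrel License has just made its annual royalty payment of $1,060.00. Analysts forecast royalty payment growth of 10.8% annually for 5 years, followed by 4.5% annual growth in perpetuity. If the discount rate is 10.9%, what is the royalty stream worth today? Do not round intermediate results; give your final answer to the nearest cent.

$22515.60

D_1 = 1174.48000
D_2 = 1301.32384
D_3 = 1441.86681
D_4 = 1597.58843
D_5 = 1770.12798
Terminal value at year 5: TV = D_5×(1+g_2)/(r−g_2) = 1849.78374/0.064 = 28902.87094
P_0 = D_1/(1+r)^1 + D_2/(1+r)^2 + D_3/(1+r)^3 + D_4/(1+r)^4 + D_5/(1+r)^5 + TV/(1+r)^5
    = 1059.04418 + 1058.08923 + 1057.13514 + 1056.18190 + 1055.22953 + 17229.91968 = 22515.59967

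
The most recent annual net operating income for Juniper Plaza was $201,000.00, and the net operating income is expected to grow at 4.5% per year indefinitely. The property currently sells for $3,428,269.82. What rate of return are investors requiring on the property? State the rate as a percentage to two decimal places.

D₁ = $201,000.00 × 1.045 = $210,045.0000
P = D₁/(r − g) ⇒ r = D₁/P + g = $210,045.0000/$3,428,269.82 + 0.045 = 0.061269 + 0.045 = 0.106269

10.63%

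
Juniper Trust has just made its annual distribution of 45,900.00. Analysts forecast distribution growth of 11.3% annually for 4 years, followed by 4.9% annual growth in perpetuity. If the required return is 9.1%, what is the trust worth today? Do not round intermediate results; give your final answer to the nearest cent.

1434755.29

D_1 = 51086.70000
D_2 = 56859.49710
D_3 = 63284.62027
D_4 = 70435.78236
Terminal value at year 4: TV = D_4×(1+g_2)/(r−g_2) = 73887.13570/0.042 = 1759217.51664
P_0 = D_1/(1+r)^1 + D_2/(1+r)^2 + D_3/(1+r)^3 + D_4/(1+r)^4 + TV/(1+r)^4
    = 46825.57287 + 47769.80990 + 48733.08746 + 49715.78950 + 1241711.02824 = 1434755.28797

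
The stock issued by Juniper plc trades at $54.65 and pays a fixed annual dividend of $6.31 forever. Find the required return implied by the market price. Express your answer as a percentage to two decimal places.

P = C/r ⇒ r = C/P = $6.31/$54.65 = 0.115462

11.55%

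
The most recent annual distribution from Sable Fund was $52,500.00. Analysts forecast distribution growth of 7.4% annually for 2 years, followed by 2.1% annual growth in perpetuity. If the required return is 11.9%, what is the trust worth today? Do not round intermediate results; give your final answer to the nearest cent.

D_1 = 56385.00000
D_2 = 60557.49000
Terminal value at year 2: TV = D_2×(1+g_2)/(r−g_2) = 61829.19729/0.098 = 630910.17643
P_0 = D_1/(1+r)^1 + D_2/(1+r)^2 + TV/(1+r)^2
    = 50388.73995 + 48362.38311 + 503857.07303 = 602608.19609

$602608.20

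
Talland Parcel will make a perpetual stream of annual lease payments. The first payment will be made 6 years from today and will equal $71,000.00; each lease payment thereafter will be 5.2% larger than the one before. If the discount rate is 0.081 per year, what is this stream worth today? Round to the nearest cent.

Value at end of year 5: C₁ / (r − g) = $71,000.00 / (0.081 − 0.052) = $2,448,275.8621
Discount to today: PV = $2,448,275.8621 / (1 + 0.081)^5 = $2,448,275.8621 / 1.476143 = $1,658,562.65

$1658562.65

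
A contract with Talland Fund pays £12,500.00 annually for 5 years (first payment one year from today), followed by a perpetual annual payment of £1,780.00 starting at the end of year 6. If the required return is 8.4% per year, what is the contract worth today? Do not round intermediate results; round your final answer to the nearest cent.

£63544.86

PV of 5-year annuity: £12,500.00 × [1 − (1+0.084)^−5] / 0.084 = 49387.10701
Perpetuity value at year 5: £1,780.00 / 0.084 = 21190.47619
PV of perpetuity: 21190.47619 / (1+0.084)^5 = 14157.75215
Total PV = 49387.10701 + 14157.75215 = 63544.85916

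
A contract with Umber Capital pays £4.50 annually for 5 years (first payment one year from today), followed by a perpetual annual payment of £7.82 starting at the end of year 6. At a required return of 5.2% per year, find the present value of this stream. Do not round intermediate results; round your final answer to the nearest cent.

PV of 5-year annuity: £4.50 × [1 − (1+0.052)^−5] / 0.052 = 19.37540
Perpetuity value at year 5: £7.82 / 0.052 = 150.38462
PV of perpetuity: 150.38462 / (1+0.052)^5 = 116.71447
Total PV = 19.37540 + 116.71447 = 136.08987

£136.09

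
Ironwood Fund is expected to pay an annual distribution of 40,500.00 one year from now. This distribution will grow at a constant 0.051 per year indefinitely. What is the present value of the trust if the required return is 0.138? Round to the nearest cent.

Growing perpetuity: P = D₁ / (r − g) = 40,500.0000 / (0.138 − 0.051) = 465,517.24

465517.24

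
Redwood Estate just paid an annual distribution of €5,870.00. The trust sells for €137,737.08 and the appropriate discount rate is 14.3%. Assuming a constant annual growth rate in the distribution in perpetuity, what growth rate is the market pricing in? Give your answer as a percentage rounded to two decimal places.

P = D₀(1+g)/(r−g) ⇒ P(r−g) = D₀(1+g) ⇒ g(P+D₀) = P·r − D₀
g = (P·r − D₀)/(P + D₀) = (€137,737.08×0.143 − €5,870.00) / (€137,737.08 + €5,870.00) = 0.096279

9.63%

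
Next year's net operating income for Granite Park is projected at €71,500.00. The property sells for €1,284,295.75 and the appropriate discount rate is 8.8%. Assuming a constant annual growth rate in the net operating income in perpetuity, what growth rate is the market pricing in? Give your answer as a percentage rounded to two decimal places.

3.23%

P = D₁/(r−g) ⇒ g = r − D₁/P = 0.088 − €71,500.00/€1,284,295.75 = 0.032327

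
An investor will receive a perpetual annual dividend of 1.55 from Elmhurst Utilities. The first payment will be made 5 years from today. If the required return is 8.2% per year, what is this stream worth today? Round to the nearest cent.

Value at end of year 4: C / r = 1.55 / 0.082 = 18.9024
Discount to today: PV = 18.9024 / (1 + 0.082)^4 = 18.9024 / 1.370595 = 13.79

13.79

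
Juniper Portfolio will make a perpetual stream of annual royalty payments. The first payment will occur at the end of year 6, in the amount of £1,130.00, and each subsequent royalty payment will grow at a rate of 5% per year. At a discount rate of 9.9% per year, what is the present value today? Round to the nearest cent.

£14384.47

Value at end of year 5: C₁ / (r − g) = £1,130.00 / (0.099 − 0.05) = £23,061.2245
Discount to today: PV = £23,061.2245 / (1 + 0.099)^5 = £23,061.2245 / 1.603203 = £14,384.47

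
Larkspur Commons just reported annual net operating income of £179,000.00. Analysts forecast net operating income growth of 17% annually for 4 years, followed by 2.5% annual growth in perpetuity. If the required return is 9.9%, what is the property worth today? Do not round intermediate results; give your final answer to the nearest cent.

D_1 = 209430.00000
D_2 = 245033.10000
D_3 = 286688.72700
D_4 = 335425.81059
Terminal value at year 4: TV = D_4×(1+g_2)/(r−g_2) = 343811.45585/0.074 = 4646100.75479
P_0 = D_1/(1+r)^1 + D_2/(1+r)^2 + D_3/(1+r)^3 + D_4/(1+r)^4 + TV/(1+r)^4
    = 190564.14923 + 202875.39090 + 215981.99031 + 229935.33090 + 3184915.05640 = 4024271.91774

£4024271.92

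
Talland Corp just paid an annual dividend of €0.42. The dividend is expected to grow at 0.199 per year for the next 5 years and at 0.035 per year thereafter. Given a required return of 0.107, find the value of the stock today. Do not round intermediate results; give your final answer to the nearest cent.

€11.68

D_1 = 0.50358
D_2 = 0.60379
D_3 = 0.72395
D_4 = 0.86801
D_5 = 1.04075
Terminal value at year 5: TV = D_5×(1+g_2)/(r−g_2) = 1.07717/0.072 = 14.96074
P_0 = D_1/(1+r)^1 + D_2/(1+r)^2 + D_3/(1+r)^3 + D_4/(1+r)^4 + D_5/(1+r)^5 + TV/(1+r)^5
    = 0.45491 + 0.49271 + 0.53366 + 0.57801 + 0.62605 + 8.99943 = 11.68476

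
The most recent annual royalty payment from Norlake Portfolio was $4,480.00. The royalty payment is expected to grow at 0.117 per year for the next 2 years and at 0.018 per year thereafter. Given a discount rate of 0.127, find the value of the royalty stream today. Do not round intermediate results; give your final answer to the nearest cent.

D_1 = 5004.16000
D_2 = 5589.64672
Terminal value at year 2: TV = D_2×(1+g_2)/(r−g_2) = 5690.26036/0.109 = 52204.22350
P_0 = D_1/(1+r)^1 + D_2/(1+r)^2 + TV/(1+r)^2
    = 4440.24845 + 4400.84961 + 41101.51291 = 49942.61097

$49942.61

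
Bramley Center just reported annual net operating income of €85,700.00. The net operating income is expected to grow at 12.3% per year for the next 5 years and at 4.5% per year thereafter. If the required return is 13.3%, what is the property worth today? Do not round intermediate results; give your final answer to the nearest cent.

€1390848.79

D_1 = 96241.10000
D_2 = 108078.75530
D_3 = 121372.44220
D_4 = 136301.25259
D_5 = 153066.30666
Terminal value at year 5: TV = D_5×(1+g_2)/(r−g_2) = 159954.29046/0.088 = 1817662.39161
P_0 = D_1/(1+r)^1 + D_2/(1+r)^2 + D_3/(1+r)^3 + D_4/(1+r)^4 + D_5/(1+r)^5 + TV/(1+r)^5
    = 84943.60106 + 84193.87819 + 83450.77247 + 82714.22549 + 81984.17937 + 973562.13004 = 1390848.78662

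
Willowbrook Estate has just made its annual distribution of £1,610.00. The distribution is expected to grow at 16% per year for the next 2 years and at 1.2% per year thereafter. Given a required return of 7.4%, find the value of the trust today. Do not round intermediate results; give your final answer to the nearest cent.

D_1 = 1867.60000
D_2 = 2166.41600
Terminal value at year 2: TV = D_2×(1+g_2)/(r−g_2) = 2192.41299/0.062 = 35361.49987
P_0 = D_1/(1+r)^1 + D_2/(1+r)^2 + TV/(1+r)^2
    = 1738.91993 + 1878.16305 + 30656.46782 = 34273.55079

£34273.55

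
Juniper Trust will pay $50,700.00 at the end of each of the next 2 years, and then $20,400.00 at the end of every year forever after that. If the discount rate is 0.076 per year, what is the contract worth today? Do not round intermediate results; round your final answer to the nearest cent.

PV of 2-year annuity: $50,700.00 × [1 − (1+0.076)^−2] / 0.076 = 90909.81330
Perpetuity value at year 2: $20,400.00 / 0.076 = 268421.05263
PV of perpetuity: 268421.05263 / (1+0.076)^2 = 231841.95616
Total PV = 90909.81330 + 231841.95616 = 322751.76945

$322751.77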